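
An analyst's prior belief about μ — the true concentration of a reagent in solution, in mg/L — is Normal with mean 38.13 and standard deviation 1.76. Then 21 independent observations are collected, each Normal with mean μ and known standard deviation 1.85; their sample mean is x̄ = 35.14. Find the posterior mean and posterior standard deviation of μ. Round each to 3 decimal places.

Posterior mean ≈ 35.289; posterior SD ≈ 0.393

Prior precision 1/τ₀² = 1/1.76² = 0.322831; data precision n/σ² = 21/1.85² = 6.13587.
Posterior precision = 0.322831 + 6.13587 = 6.45870, giving posterior SD = 1/√6.45870 = 0.393.
Posterior mean = (0.322831·38.13 + 6.13587·35.14) / 6.45870 = 35.289.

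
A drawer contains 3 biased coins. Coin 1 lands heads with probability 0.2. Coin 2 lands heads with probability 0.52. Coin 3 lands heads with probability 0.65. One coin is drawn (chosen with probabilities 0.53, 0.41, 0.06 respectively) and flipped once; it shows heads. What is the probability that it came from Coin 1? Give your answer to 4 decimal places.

Posterior probability ≈ 0.2959

Tabulate prior·likelihood by source: [1] prior 0.53, lik 0.2, product 0.1060; [2] prior 0.41, lik 0.52, product 0.2132; [3] prior 0.06, lik 0.65, product 0.03900.
Normalizing constant = 0.35820; the posterior for Coin 1 is its product over the sum, 0.1060/0.35820 = 0.2959.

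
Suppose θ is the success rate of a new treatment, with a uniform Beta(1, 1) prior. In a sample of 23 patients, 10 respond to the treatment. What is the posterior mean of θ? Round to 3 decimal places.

The binomial likelihood is conjugate to the Beta prior: with 10 successes and 13 failures, the posterior is Beta(1+10, 1+13) = Beta(11, 14).
Posterior mean = α/(α+β) = 11/25 = 0.440.

Posterior mean ≈ 0.440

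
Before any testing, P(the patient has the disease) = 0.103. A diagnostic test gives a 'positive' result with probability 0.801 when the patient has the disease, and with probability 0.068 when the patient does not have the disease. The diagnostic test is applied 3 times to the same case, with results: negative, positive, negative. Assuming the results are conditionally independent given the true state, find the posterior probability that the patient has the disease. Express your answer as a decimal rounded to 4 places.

With H the event that the patient has the disease, the joint likelihood of the observed sequence is P(data|H) = 0.199·0.801·0.199 = 0.031720 and P(data|¬H) = 0.932·0.068·0.932 = 0.059066.
Bayes: P(H|data) = 0.103·0.031720 / (0.103·0.031720 + 0.897·0.059066) = 0.0032672/0.056250 = 0.0581.

Posterior P(H) ≈ 0.0581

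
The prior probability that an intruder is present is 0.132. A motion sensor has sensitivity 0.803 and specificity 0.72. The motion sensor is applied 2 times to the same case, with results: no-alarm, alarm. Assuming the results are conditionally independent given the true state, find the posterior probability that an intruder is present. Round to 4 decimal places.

Posterior P(H) ≈ 0.1066

Let H be the event that an intruder is present; start with P(H) = 0.132. P('alarm'|H) = 0.803, P('alarm'|¬H) = 0.28.
Update on result 1 ('no-alarm'): P(H) ← 0.197·0.1320 / (0.197·0.1320 + 0.72·0.8680) = 0.026004/0.65096 = 0.0399.
Update on result 2 ('alarm'): P(H) ← 0.803·0.0399 / (0.803·0.0399 + 0.28·0.9601) = 0.032077/0.30089 = 0.1066.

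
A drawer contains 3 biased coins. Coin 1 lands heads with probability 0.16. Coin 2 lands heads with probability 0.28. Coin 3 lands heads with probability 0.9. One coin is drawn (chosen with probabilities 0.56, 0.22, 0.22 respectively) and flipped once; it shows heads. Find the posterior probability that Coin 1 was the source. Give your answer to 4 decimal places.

Tabulate prior·likelihood by source: [1] prior 0.56, lik 0.16, product 0.08960; [2] prior 0.22, lik 0.28, product 0.06160; [3] prior 0.22, lik 0.9, product 0.1980.
Normalizing constant = 0.34920; the posterior for Coin 1 is its product over the sum, 0.08960/0.34920 = 0.2566.

Posterior probability ≈ 0.2566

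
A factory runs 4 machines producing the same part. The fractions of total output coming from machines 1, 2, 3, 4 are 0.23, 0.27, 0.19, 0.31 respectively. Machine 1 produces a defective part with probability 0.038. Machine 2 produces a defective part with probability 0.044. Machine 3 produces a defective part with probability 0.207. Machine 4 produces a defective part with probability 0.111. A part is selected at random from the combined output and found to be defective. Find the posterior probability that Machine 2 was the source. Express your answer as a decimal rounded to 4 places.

Posterior probability ≈ 0.1259

Tabulate prior·likelihood by source: [1] prior 0.23, lik 0.038, product 0.008740; [2] prior 0.27, lik 0.044, product 0.01188; [3] prior 0.19, lik 0.207, product 0.03933; [4] prior 0.31, lik 0.111, product 0.03441.
Normalizing constant = 0.094360; the posterior for Machine 2 is its product over the sum, 0.01188/0.094360 = 0.1259.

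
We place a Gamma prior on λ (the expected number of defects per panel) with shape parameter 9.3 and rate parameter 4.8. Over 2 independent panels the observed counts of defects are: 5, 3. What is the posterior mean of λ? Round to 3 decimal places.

Posterior mean ≈ 2.544

Total count ∑xᵢ = 8 over n = 2 panels.
Gamma is conjugate to the Poisson likelihood: posterior is Gamma(shape = 9.3+8 = 17.3, rate = 4.8+2 = 6.8).
E[λ | data] = 17.3/6.8 = 2.544.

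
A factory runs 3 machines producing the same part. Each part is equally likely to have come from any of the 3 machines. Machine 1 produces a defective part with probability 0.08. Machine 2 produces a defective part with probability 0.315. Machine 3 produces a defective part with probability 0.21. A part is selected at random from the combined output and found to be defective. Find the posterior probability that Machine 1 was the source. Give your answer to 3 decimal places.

Posterior probability ≈ 0.132

P(defective|M1) = 0.08; P(defective|M2) = 0.315; P(defective|M3) = 0.21.
Prior × likelihood for each source: 0.333333·0.08=0.02667, 0.333333·0.315=0.1050, 0.333333·0.21=0.07000. Summing gives P(defective) = 0.20167.
P(Machine 1 | defective) = 0.02667 / 0.20167 = 0.132.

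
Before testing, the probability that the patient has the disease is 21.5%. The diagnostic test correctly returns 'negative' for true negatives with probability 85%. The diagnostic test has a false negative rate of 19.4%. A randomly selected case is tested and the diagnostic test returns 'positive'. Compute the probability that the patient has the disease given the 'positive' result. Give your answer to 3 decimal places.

P(H | E) ≈ 0.595

Write H for 'the patient has the disease'. Prior odds H:¬H = 0.215/0.785 = 0.27389. For the 'positive' outcome, the likelihood ratio is 0.806/0.15 = 5.3733.
Posterior odds = 0.27389 × 5.3733 = 1.4717, so P(H|E) = 1.4717/(1+1.4717) = 0.595.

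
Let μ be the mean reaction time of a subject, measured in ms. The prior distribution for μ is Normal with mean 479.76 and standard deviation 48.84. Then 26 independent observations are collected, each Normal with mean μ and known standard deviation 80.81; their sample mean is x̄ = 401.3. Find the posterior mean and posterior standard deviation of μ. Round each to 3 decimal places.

With known σ, the Normal prior is conjugate. Weight on the data is w = (n/σ²)/(n/σ² + 1/τ₀²) = 0.00398147/(0.00398147+0.00041923) = 0.90474.
Posterior mean = w·x̄ + (1−w)·μ₀ = 0.90474·401.3 + 0.095264·479.76 = 408.774. Posterior variance = 1/(0.00398147+0.00041923) = 227.237, so SD = 15.074.

Posterior mean ≈ 408.774; posterior SD ≈ 15.074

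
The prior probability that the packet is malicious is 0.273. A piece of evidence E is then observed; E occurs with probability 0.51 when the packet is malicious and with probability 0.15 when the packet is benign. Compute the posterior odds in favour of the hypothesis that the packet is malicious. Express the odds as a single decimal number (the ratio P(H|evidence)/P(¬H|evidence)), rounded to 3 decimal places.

Posterior odds ≈ 1.277

Prior odds = 0.273/(1−0.273) = 0.37552.
Likelihood ratio for E = 0.51/0.15 = 3.4000.
Posterior odds = prior odds × LR = 1.2768.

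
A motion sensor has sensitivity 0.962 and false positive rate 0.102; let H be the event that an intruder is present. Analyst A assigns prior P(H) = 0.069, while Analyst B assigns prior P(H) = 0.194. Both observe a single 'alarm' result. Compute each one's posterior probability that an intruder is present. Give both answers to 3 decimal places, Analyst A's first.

Analyst A: 0.411; Analyst B: 0.694

The likelihood ratio for an 'alarm' result is 0.962/0.102 = 9.4314.
Analyst A: prior odds 0.069/0.931 = 0.074114; posterior odds 0.69900; posterior probability 0.411.
Analyst B: prior odds 0.194/0.806 = 0.24069; posterior odds 2.2701; posterior probability 0.694.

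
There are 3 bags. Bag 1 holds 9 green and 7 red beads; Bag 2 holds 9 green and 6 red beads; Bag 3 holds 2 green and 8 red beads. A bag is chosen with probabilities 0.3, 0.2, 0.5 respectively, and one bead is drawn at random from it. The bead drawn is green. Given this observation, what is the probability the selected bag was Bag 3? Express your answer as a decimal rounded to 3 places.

P(green|Bag 1) = 0.5625; P(green|Bag 2) = 0.6; P(green|Bag 3) = 0.2.
Prior × likelihood for each source: 0.3·0.5625=0.1687, 0.2·0.6=0.1200, 0.5·0.2=0.1000. Summing gives P(green) = 0.38875.
P(Bag 3 | green) = 0.1000 / 0.38875 = 0.257.

Posterior probability ≈ 0.257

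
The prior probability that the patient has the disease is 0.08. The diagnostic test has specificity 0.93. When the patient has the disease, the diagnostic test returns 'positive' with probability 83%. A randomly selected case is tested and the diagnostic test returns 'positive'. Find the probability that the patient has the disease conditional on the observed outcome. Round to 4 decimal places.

P(H | E) ≈ 0.5076

Write H for 'the patient has the disease'. Prior odds H:¬H = 0.08/0.92 = 0.086957. For the 'positive' outcome, the likelihood ratio is 0.83/0.07 = 11.857.
Posterior odds = 0.086957 × 11.857 = 1.0311, so P(H|E) = 1.0311/(1+1.0311) = 0.5076.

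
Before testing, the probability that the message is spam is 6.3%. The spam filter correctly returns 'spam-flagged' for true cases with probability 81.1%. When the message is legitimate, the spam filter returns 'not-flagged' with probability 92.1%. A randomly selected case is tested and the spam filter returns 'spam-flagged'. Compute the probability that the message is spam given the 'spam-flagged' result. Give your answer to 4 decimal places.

Let H be the event that the message is spam. P(H) = 0.063, so P(¬H) = 0.937. With E the 'spam-flagged' result, P(E|H) = 0.811 and P(E|¬H) = 0.079.
P(E) = 0.811·0.063 + 0.079·0.937 = 0.051093 + 0.074023 = 0.12512.
By Bayes' theorem, P(H|E) = 0.051093 / 0.12512 = 0.4084.

P(H | E) ≈ 0.4084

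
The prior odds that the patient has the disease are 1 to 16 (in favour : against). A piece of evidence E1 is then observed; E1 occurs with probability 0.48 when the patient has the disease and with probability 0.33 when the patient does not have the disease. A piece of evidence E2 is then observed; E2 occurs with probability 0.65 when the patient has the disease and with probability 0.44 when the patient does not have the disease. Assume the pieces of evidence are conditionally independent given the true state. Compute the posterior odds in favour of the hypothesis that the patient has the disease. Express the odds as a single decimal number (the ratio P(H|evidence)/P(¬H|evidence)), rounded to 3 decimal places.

Posterior odds ≈ 0.134

Prior odds = 1/16 = 0.062500.
Likelihood ratio for E1 = 0.48/0.33 = 1.4545.
Likelihood ratio for E2 = 0.65/0.44 = 1.4773.
Posterior odds = prior odds × LR₁ × LR₂ = 0.13430.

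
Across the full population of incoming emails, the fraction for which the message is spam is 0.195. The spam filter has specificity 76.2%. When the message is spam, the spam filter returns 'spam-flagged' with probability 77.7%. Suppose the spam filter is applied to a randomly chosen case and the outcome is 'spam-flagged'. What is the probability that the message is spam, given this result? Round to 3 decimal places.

P(H | E) ≈ 0.442

Let H be the event that the message is spam. P(H) = 0.195, so P(¬H) = 0.805. With E the 'spam-flagged' result, P(E|H) = 0.777 and P(E|¬H) = 0.238.
P(E) = 0.777·0.195 + 0.238·0.805 = 0.15152 + 0.19159 = 0.34310.
By Bayes' theorem, P(H|E) = 0.15152 / 0.34310 = 0.442.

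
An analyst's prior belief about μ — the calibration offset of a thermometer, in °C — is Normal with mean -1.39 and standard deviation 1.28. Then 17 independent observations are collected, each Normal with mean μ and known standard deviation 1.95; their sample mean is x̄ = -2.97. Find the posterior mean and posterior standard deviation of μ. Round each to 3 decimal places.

Prior precision 1/τ₀² = 1/1.28² = 0.610352; data precision n/σ² = 17/1.95² = 4.47074.
Posterior precision = 0.610352 + 4.47074 = 5.08109, giving posterior SD = 1/√5.08109 = 0.444.
Posterior mean = (0.610352·-1.39 + 4.47074·-2.97) / 5.08109 = -2.780.

Posterior mean ≈ -2.780; posterior SD ≈ 0.444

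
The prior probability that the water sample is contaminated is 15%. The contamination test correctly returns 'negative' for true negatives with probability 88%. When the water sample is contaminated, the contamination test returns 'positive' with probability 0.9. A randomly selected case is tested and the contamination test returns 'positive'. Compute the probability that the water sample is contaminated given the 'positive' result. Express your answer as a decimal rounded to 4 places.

P(H | E) ≈ 0.5696

Let H be the event that the water sample is contaminated. P(H) = 0.15, so P(¬H) = 0.85. With E the 'positive' result, P(E|H) = 0.9 and P(E|¬H) = 0.12.
P(E) = 0.9·0.15 + 0.12·0.85 = 0.13500 + 0.10200 = 0.23700.
By Bayes' theorem, P(H|E) = 0.13500 / 0.23700 = 0.5696.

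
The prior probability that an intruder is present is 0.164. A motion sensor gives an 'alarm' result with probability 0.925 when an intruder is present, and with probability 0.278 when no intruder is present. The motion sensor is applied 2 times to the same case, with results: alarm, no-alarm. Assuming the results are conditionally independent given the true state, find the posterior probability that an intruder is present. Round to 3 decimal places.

Let H be the event that an intruder is present; start with P(H) = 0.164. P('alarm'|H) = 0.925, P('alarm'|¬H) = 0.278.
Update on result 1 ('alarm'): P(H) ← 0.925·0.1640 / (0.925·0.1640 + 0.278·0.8360) = 0.15170/0.38411 = 0.3949.
Update on result 2 ('no-alarm'): P(H) ← 0.075·0.3949 / (0.075·0.3949 + 0.722·0.6051) = 0.029621/0.46647 = 0.0635.

Posterior P(H) ≈ 0.063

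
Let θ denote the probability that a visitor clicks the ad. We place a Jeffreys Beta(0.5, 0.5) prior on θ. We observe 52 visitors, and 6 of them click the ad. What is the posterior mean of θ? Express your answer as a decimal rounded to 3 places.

The binomial likelihood is conjugate to the Beta prior: with 6 successes and 46 failures, the posterior is Beta(0.5+6, 0.5+46) = Beta(6.5, 46.5).
E[θ | data] = 6.5/(6.5+46.5) = 0.123.

Posterior mean ≈ 0.123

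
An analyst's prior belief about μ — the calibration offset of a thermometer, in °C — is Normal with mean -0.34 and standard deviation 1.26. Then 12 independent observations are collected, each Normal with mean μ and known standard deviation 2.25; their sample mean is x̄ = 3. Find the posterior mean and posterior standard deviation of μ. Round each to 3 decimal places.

With known σ, the Normal prior is conjugate. Weight on the data is w = (n/σ²)/(n/σ² + 1/τ₀²) = 2.37037/(2.37037+0.629882) = 0.79006.
Posterior mean = w·x̄ + (1−w)·μ₀ = 0.79006·3 + 0.20994·-0.34 = 2.299. Posterior variance = 1/(2.37037+0.629882) = 0.333305, so SD = 0.577.

Posterior mean ≈ 2.299; posterior SD ≈ 0.577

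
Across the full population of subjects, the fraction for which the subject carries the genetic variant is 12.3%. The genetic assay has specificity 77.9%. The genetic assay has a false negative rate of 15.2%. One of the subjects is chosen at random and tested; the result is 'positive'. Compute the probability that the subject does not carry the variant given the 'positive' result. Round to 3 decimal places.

Let H be the event that the subject carries the genetic variant. P(H) = 0.123, so P(¬H) = 0.877. With E the 'positive' result, P(E|H) = 0.848 and P(E|¬H) = 0.221.
P(E) = 0.848·0.123 + 0.221·0.877 = 0.10430 + 0.19382 = 0.29812.
By Bayes' theorem, P(H|E) = 0.10430 / 0.29812 = 0.350. Hence P(¬H|E) = 1 − 0.350 = 0.650.

P(¬H | E) ≈ 0.650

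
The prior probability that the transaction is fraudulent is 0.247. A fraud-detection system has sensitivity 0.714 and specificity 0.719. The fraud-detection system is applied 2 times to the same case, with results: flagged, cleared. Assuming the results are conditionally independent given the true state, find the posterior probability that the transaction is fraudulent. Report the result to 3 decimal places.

With H the event that the transaction is fraudulent, the joint likelihood of the observed sequence is P(data|H) = 0.714·0.286 = 0.20420 and P(data|¬H) = 0.281·0.719 = 0.20204.
Bayes: P(H|data) = 0.247·0.20420 / (0.247·0.20420 + 0.753·0.20204) = 0.050438/0.20257 = 0.2490.

Posterior P(H) ≈ 0.249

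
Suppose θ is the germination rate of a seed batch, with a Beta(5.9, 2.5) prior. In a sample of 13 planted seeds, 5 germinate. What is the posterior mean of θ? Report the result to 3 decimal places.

Observing 5 successes and 8 failures updates Beta(5.9, 2.5) by adding the success and failure counts to the two shape parameters: α = 5.9+5 = 10.9, β = 2.5+8 = 10.5.
E[θ | data] = 10.9/(10.9+10.5) = 0.509.

Posterior mean ≈ 0.509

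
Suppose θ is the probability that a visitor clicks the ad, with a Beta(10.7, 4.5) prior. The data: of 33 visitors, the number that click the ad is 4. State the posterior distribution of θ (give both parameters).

Posterior: Beta(14.7, 33.5)

Observing 4 successes and 29 failures updates Beta(10.7, 4.5) by adding the success and failure counts to the two shape parameters: α = 10.7+4 = 14.7, β = 4.5+29 = 33.5.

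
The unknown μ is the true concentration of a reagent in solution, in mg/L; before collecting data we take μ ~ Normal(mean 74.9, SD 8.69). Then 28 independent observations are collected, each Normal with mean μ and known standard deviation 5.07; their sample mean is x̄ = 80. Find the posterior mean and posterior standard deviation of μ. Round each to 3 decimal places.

With known σ, the Normal prior is conjugate. Weight on the data is w = (n/σ²)/(n/σ² + 1/τ₀²) = 1.08929/(1.08929+0.0132422) = 0.98799.
Posterior mean = w·x̄ + (1−w)·μ₀ = 0.98799·80 + 0.012011·74.9 = 79.939. Posterior variance = 1/(1.08929+0.0132422) = 0.907006, so SD = 0.952.

Posterior mean ≈ 79.939; posterior SD ≈ 0.952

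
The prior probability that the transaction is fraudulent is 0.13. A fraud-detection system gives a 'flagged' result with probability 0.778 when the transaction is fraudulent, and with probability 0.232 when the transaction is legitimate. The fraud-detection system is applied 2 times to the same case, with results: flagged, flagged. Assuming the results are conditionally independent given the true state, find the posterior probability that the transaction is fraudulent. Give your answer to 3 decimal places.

With H the event that the transaction is fraudulent, the joint likelihood of the observed sequence is P(data|H) = 0.778·0.778 = 0.60528 and P(data|¬H) = 0.232·0.232 = 0.053824.
Bayes: P(H|data) = 0.13·0.60528 / (0.13·0.60528 + 0.87·0.053824) = 0.078687/0.12551 = 0.6269.

Posterior P(H) ≈ 0.627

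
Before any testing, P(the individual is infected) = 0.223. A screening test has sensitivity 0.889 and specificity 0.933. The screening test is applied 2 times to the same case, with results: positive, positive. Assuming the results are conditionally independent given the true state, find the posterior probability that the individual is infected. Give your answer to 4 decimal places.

With H the event that the individual is infected, the joint likelihood of the observed sequence is P(data|H) = 0.889·0.889 = 0.79032 and P(data|¬H) = 0.067·0.067 = 0.0044890.
Bayes: P(H|data) = 0.223·0.79032 / (0.223·0.79032 + 0.777·0.0044890) = 0.17624/0.17973 = 0.9806.

Posterior P(H) ≈ 0.9806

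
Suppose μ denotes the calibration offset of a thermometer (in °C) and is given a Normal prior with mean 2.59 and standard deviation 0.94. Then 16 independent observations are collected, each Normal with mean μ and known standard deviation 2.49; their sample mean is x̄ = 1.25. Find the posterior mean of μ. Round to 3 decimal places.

Posterior mean ≈ 1.659

With known σ, the Normal prior is conjugate. Weight on the data is w = (n/σ²)/(n/σ² + 1/τ₀²) = 2.58060/(2.58060+1.13173) = 0.69514.
Posterior mean = w·x̄ + (1−w)·μ₀ = 0.69514·1.25 + 0.30486·2.59 = 1.659.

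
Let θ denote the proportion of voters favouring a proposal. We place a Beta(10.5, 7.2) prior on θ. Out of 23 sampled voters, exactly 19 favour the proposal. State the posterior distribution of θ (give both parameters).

Posterior: Beta(29.5, 11.2)

The binomial likelihood is conjugate to the Beta prior: with 19 successes and 4 failures, the posterior is Beta(10.5+19, 7.2+4) = Beta(29.5, 11.2).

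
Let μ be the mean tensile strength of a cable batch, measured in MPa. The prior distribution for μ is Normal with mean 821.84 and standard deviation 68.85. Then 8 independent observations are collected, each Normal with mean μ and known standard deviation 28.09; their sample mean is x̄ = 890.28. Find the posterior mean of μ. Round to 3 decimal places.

With known σ, the Normal prior is conjugate. Weight on the data is w = (n/σ²)/(n/σ² + 1/τ₀²) = 0.0101388/(0.0101388+0.00021096) = 0.97962.
Posterior mean = w·x̄ + (1−w)·μ₀ = 0.97962·890.28 + 0.020383·821.84 = 888.885.

Posterior mean ≈ 888.885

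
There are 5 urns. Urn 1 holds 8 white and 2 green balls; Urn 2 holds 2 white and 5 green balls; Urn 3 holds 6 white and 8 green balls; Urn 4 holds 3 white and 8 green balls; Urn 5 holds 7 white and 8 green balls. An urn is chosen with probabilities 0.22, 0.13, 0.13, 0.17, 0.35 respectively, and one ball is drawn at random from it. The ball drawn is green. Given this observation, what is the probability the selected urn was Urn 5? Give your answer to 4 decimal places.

Tabulate prior·likelihood by source: [1] prior 0.22, lik 0.2, product 0.04400; [2] prior 0.13, lik 0.7143, product 0.09286; [3] prior 0.13, lik 0.5714, product 0.07429; [4] prior 0.17, lik 0.7273, product 0.1236; [5] prior 0.35, lik 0.5333, product 0.1867.
Normalizing constant = 0.52145; the posterior for Urn 5 is its product over the sum, 0.1867/0.52145 = 0.3580.

Posterior probability ≈ 0.3580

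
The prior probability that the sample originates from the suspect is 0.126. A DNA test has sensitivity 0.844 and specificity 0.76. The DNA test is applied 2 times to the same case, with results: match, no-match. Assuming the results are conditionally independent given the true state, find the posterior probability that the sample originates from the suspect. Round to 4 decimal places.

Posterior P(H) ≈ 0.0943

With H the event that the sample originates from the suspect, the joint likelihood of the observed sequence is P(data|H) = 0.844·0.156 = 0.13166 and P(data|¬H) = 0.24·0.76 = 0.18240.
Bayes: P(H|data) = 0.126·0.13166 / (0.126·0.13166 + 0.874·0.18240) = 0.016590/0.17601 = 0.0943.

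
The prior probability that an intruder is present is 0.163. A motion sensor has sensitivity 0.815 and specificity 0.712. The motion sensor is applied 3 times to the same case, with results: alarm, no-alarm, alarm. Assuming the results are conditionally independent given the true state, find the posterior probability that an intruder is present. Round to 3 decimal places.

Posterior P(H) ≈ 0.288

With H the event that an intruder is present, the joint likelihood of the observed sequence is P(data|H) = 0.815·0.185·0.815 = 0.12288 and P(data|¬H) = 0.288·0.712·0.288 = 0.059056.
Bayes: P(H|data) = 0.163·0.12288 / (0.163·0.12288 + 0.837·0.059056) = 0.020030/0.069460 = 0.2884.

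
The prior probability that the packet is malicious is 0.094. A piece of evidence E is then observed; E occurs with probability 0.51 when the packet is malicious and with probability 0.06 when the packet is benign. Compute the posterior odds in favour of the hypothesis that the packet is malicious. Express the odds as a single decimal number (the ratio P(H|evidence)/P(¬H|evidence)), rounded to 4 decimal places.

Posterior odds ≈ 0.8819

Prior odds = 0.094/(1−0.094) = 0.10375. In log-odds, ln(0.10375) = -2.2657.
Add log likelihood ratio: ln(8.5000) = 2.1401.
Posterior log-odds = -0.12568, so posterior odds = exp(-0.12568) = 0.88190.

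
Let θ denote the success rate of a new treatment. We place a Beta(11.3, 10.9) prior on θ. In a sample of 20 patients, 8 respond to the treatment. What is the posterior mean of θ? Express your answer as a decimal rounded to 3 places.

Observing 8 successes and 12 failures updates Beta(11.3, 10.9) by adding the success and failure counts to the two shape parameters: α = 11.3+8 = 19.3, β = 10.9+12 = 22.9.
Posterior mean = α/(α+β) = 19.3/42.2 = 0.457.

Posterior mean ≈ 0.457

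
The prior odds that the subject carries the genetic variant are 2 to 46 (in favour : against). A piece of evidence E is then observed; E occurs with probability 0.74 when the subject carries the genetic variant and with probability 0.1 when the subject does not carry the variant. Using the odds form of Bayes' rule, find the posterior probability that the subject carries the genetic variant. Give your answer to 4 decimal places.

Prior odds = 2/46 = 0.043478.
Likelihood ratio for E = 0.74/0.1 = 7.4000.
Posterior odds = prior odds × LR = 0.32174.
Posterior probability = odds/(1+odds) = 0.32174/1.3217 = 0.2434.

Posterior probability ≈ 0.2434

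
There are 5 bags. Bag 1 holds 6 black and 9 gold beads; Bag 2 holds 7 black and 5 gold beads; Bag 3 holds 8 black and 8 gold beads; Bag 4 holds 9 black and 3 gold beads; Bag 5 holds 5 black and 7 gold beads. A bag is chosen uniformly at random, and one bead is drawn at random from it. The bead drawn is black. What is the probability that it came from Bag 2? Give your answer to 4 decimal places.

Tabulate prior·likelihood by source: [1] prior 0.2, lik 0.4, product 0.08000; [2] prior 0.2, lik 0.5833, product 0.1167; [3] prior 0.2, lik 0.5, product 0.1000; [4] prior 0.2, lik 0.75, product 0.1500; [5] prior 0.2, lik 0.4167, product 0.08333.
Normalizing constant = 0.53000; the posterior for Bag 2 is its product over the sum, 0.1167/0.53000 = 0.2201.

Posterior probability ≈ 0.2201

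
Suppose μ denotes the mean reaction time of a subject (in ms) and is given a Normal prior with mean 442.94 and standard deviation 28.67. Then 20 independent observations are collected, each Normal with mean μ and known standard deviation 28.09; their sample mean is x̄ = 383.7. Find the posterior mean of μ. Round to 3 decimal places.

Posterior mean ≈ 386.413

With known σ, the Normal prior is conjugate. Weight on the data is w = (n/σ²)/(n/σ² + 1/τ₀²) = 0.0253470/(0.0253470+0.00121659) = 0.95420.
Posterior mean = w·x̄ + (1−w)·μ₀ = 0.95420·383.7 + 0.045799·442.94 = 386.413.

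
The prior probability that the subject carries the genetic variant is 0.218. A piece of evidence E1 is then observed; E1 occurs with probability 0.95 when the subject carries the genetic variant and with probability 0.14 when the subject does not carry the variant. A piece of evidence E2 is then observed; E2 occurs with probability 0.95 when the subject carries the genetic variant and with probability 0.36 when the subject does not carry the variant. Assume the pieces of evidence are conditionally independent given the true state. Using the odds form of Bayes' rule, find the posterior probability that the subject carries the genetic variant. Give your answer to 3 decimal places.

Prior odds = 0.218/(1−0.218) = 0.27877. In log-odds, ln(0.27877) = -1.2774.
Add log likelihood ratios: ln(6.7857) + ln(2.6389) = 2.8852.
Posterior log-odds = 1.6078, so posterior odds = exp(1.6078) = 4.9919. Converting, P(H|E) = 4.9919/5.9919 = 0.833.

Posterior probability ≈ 0.833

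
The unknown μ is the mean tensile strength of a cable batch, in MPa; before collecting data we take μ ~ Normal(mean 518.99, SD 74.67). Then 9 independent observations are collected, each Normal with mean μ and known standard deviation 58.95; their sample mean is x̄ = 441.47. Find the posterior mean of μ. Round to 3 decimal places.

Posterior mean ≈ 446.491

With known σ, the Normal prior is conjugate. Weight on the data is w = (n/σ²)/(n/σ² + 1/τ₀²) = 0.00258985/(0.00258985+0.00017935) = 0.93523.
Posterior mean = w·x̄ + (1−w)·μ₀ = 0.93523·441.47 + 0.064767·518.99 = 446.491.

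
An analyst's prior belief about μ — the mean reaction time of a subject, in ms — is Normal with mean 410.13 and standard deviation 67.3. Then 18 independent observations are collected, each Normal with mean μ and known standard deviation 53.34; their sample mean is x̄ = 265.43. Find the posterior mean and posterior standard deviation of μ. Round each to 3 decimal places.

Posterior mean ≈ 270.309; posterior SD ≈ 12.359

Prior precision 1/τ₀² = 1/67.3² = 0.00022079; data precision n/σ² = 18/53.34² = 0.00632654.
Posterior precision = 0.00022079 + 0.00632654 = 0.00654733, giving posterior SD = 1/√0.00654733 = 12.359.
Posterior mean = (0.00022079·410.13 + 0.00632654·265.43) / 0.00654733 = 270.309.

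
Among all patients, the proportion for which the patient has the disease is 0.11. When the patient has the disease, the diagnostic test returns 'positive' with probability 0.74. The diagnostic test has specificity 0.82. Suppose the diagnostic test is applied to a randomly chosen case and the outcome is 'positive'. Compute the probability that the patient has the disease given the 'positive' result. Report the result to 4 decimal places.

Write H for 'the patient has the disease'. Prior odds H:¬H = 0.11/0.89 = 0.12360. For the 'positive' outcome, the likelihood ratio is 0.74/0.18 = 4.1111.
Posterior odds = 0.12360 × 4.1111 = 0.50811, so P(H|E) = 0.50811/(1+0.50811) = 0.3369.

P(H | E) ≈ 0.3369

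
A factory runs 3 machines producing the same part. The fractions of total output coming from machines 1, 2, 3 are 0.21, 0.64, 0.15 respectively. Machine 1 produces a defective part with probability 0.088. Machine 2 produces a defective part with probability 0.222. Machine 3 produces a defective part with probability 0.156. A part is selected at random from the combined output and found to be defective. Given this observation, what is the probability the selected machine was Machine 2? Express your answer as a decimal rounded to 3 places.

P(defective|M1) = 0.088; P(defective|M2) = 0.222; P(defective|M3) = 0.156.
Prior × likelihood for each source: 0.21·0.088=0.01848, 0.64·0.222=0.1421, 0.15·0.156=0.02340. Summing gives P(defective) = 0.18396.
P(Machine 2 | defective) = 0.1421 / 0.18396 = 0.772.

Posterior probability ≈ 0.772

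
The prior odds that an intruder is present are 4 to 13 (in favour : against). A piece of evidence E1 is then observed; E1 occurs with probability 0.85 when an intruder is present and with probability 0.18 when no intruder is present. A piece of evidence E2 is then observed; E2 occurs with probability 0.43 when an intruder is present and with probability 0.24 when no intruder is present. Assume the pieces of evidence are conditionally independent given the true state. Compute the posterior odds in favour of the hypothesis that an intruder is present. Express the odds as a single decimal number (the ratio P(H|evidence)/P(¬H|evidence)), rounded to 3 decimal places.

Posterior odds ≈ 2.603

Prior odds = 4/13 = 0.30769.
Likelihood ratio for E1 = 0.85/0.18 = 4.7222.
Likelihood ratio for E2 = 0.43/0.24 = 1.7917.
Posterior odds = prior odds × LR₁ × LR₂ = 2.6033.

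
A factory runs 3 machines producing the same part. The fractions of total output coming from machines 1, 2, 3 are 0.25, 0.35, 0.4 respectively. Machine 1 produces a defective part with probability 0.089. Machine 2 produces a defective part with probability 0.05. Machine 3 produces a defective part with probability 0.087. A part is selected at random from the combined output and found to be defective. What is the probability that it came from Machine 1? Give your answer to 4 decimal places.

Posterior probability ≈ 0.2985

P(defective|M1) = 0.089; P(defective|M2) = 0.05; P(defective|M3) = 0.087.
Prior × likelihood for each source: 0.25·0.089=0.02225, 0.35·0.05=0.01750, 0.4·0.087=0.03480. Summing gives P(defective) = 0.074550.
P(Machine 1 | defective) = 0.02225 / 0.074550 = 0.2985.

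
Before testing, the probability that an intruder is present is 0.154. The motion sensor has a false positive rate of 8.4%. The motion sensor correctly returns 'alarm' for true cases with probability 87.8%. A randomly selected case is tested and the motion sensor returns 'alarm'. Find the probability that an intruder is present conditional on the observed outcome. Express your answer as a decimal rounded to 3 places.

P(H | E) ≈ 0.655

Write H for 'an intruder is present'. Prior odds H:¬H = 0.154/0.846 = 0.18203. For the 'alarm' outcome, the likelihood ratio is 0.878/0.084 = 10.452.
Posterior odds = 0.18203 × 10.452 = 1.9027, so P(H|E) = 1.9027/(1+1.9027) = 0.655.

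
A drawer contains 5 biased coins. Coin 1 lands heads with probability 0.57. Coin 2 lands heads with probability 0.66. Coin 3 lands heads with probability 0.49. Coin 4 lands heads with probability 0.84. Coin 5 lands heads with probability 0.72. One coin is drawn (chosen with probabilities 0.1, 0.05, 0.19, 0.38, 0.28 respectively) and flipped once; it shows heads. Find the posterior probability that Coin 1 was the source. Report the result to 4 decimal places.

P(heads|C1) = 0.57; P(heads|C2) = 0.66; P(heads|C3) = 0.49; P(heads|C4) = 0.84; P(heads|C5) = 0.72.
Prior × likelihood for each source: 0.1·0.57=0.05700, 0.05·0.66=0.03300, 0.19·0.49=0.09310, 0.38·0.84=0.3192, 0.28·0.72=0.2016. Summing gives P(heads) = 0.70390.
P(Coin 1 | heads) = 0.05700 / 0.70390 = 0.0810.

Posterior probability ≈ 0.0810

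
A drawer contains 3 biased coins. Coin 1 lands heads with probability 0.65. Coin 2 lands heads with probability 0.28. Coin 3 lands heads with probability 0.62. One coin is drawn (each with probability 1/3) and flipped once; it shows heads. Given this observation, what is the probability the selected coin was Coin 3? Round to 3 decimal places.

Tabulate prior·likelihood by source: [1] prior 0.333333, lik 0.65, product 0.2167; [2] prior 0.333333, lik 0.28, product 0.09333; [3] prior 0.333333, lik 0.62, product 0.2067.
Normalizing constant = 0.51667; the posterior for Coin 3 is its product over the sum, 0.2067/0.51667 = 0.400.

Posterior probability ≈ 0.400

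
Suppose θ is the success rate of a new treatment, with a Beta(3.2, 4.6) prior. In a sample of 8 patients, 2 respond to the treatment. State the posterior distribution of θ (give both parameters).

Posterior: Beta(5.2, 10.6)

Observing 2 successes and 6 failures updates Beta(3.2, 4.6) by adding the success and failure counts to the two shape parameters: α = 3.2+2 = 5.2, β = 4.6+6 = 10.6.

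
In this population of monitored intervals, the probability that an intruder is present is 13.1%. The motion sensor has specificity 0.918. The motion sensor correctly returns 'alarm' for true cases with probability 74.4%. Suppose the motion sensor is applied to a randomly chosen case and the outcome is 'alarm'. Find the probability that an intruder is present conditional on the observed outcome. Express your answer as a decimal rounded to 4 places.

P(H | E) ≈ 0.5777

Let H be the event that an intruder is present. P(H) = 0.131, so P(¬H) = 0.869. With E the 'alarm' result, P(E|H) = 0.744 and P(E|¬H) = 0.082.
P(E) = 0.744·0.131 + 0.082·0.869 = 0.097464 + 0.071258 = 0.16872.
By Bayes' theorem, P(H|E) = 0.097464 / 0.16872 = 0.5777.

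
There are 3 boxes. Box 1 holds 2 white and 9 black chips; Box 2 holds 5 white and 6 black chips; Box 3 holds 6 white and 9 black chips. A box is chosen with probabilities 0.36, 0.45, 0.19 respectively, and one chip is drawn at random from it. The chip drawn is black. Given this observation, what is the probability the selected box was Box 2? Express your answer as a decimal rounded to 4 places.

Posterior probability ≈ 0.3753

Tabulate prior·likelihood by source: [1] prior 0.36, lik 0.8182, product 0.2945; [2] prior 0.45, lik 0.5455, product 0.2455; [3] prior 0.19, lik 0.6, product 0.1140.
Normalizing constant = 0.65400; the posterior for Box 2 is its product over the sum, 0.2455/0.65400 = 0.3753.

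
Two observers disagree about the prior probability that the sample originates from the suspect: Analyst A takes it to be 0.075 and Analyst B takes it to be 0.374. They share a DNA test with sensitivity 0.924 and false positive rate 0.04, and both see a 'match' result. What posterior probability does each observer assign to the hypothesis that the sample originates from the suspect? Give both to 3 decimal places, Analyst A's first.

Analyst A: 0.652; Analyst B: 0.932

The likelihood ratio for a 'match' result is 0.924/0.04 = 23.100.
Analyst A: prior odds 0.075/0.925 = 0.081081; posterior odds 1.8730; posterior probability 0.652.
Analyst B: prior odds 0.374/0.626 = 0.59744; posterior odds 13.801; posterior probability 0.932.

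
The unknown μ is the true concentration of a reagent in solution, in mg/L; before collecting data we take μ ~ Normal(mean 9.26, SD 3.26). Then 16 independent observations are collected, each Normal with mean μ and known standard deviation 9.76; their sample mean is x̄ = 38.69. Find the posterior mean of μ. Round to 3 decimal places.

Posterior mean ≈ 28.123

With known σ, the Normal prior is conjugate. Weight on the data is w = (n/σ²)/(n/σ² + 1/τ₀²) = 0.167966/(0.167966+0.0940946) = 0.64094.
Posterior mean = w·x̄ + (1−w)·μ₀ = 0.64094·38.69 + 0.35906·9.26 = 28.123.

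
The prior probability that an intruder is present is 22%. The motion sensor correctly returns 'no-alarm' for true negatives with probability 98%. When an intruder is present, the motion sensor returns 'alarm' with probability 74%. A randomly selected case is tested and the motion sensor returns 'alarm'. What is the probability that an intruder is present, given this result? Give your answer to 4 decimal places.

Let H be the event that an intruder is present. P(H) = 0.22, so P(¬H) = 0.78. With E the 'alarm' result, P(E|H) = 0.74 and P(E|¬H) = 0.02.
P(E) = 0.74·0.22 + 0.02·0.78 = 0.16280 + 0.015600 = 0.17840.
By Bayes' theorem, P(H|E) = 0.16280 / 0.17840 = 0.9126.

P(H | E) ≈ 0.9126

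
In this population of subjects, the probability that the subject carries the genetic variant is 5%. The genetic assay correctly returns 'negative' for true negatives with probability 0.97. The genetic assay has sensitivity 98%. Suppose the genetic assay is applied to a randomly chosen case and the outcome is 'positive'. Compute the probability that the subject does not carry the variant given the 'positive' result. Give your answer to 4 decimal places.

Write H for 'the subject carries the genetic variant'. Prior odds H:¬H = 0.05/0.95 = 0.052632. For the 'positive' outcome, the likelihood ratio is 0.98/0.03 = 32.667.
Posterior odds = 0.052632 × 32.667 = 1.7193, so P(H|E) = 1.7193/(1+1.7193) = 0.6323. Then P(¬H|E) = 1 − 0.6323 = 0.3677.

P(¬H | E) ≈ 0.3677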